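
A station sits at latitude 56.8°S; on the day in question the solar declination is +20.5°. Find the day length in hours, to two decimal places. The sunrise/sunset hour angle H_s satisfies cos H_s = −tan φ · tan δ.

7.35 hours

cos H_s = −tan(-56.8°) · tan(20.5°) = 0.5714, so H_s = arccos(0.5714) = 55.15°.
Day length = 2 H_s / 15° h⁻¹ = 110.30° / 15 = 7.353 h.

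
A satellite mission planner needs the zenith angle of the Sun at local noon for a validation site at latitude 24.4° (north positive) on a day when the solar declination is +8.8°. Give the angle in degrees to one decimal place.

At local solar noon the hour angle is zero, so the zenith angle is |φ − δ| = |24.4° − (8.8°)| = 15.6°.

15.6°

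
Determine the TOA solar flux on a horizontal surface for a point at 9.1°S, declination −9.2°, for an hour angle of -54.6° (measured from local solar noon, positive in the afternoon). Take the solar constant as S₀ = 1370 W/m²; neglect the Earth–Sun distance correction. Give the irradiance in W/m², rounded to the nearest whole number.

808 W/m²

With φ = -9.1°, δ = -9.2°, H = -54.60°: sin φ sin δ = 0.0253, cos φ cos δ cos H = 0.5646, so cos θ_z = 0.5899.
Top-of-atmosphere irradiance = S₀ cos θ_z = 1370 × 0.5899 = 808.16 W/m².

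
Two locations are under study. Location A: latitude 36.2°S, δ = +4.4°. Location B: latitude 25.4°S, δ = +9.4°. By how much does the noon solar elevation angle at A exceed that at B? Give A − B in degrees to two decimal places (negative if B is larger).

A: 90° − |-36.2 − (4.4)| = 49.40°.
B: 90° − |-25.4 − (9.4)| = 55.20°.
A − B = 49.40 − 55.20 = -5.80°.

-5.80°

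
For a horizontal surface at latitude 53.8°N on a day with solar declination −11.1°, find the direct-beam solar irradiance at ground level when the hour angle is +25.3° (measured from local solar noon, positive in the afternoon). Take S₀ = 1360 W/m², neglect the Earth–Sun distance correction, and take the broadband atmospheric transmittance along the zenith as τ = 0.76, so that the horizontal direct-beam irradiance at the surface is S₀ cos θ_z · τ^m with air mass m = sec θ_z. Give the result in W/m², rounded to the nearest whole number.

cos θ_z = sin φ sin δ + cos φ cos δ cos H = (0.8070)(-0.1925) + (0.5906)(0.9813)(0.9041) = 0.3686.
Air mass m = 1/cos θ_z = 1/0.3686 = 2.713; τ^m = 0.76^2.713 = 0.4749.
Surface direct beam = 1360 × 0.3686 × 0.4749 = 238.07 W/m².

238 W/m²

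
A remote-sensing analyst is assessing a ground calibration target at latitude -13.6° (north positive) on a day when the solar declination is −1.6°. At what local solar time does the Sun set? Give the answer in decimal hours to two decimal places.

cos H_s = −tan(-13.6°) · tan(-1.6°) = -0.0068, so H_s = arccos(-0.0068) = 90.39°.
Sunset is at 12 + H_s/15 = 12 + 6.026 = 18.026 h local solar time.

18.03 h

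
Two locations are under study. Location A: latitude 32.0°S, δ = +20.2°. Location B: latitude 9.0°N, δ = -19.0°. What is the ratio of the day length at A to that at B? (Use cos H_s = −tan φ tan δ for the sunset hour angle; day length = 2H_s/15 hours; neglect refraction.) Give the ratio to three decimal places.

A: H_s = arccos(−tan -32.0° · tan 20.2°) = 76.71°, so 2H_s/15 = 10.2280 h.
B: H_s = arccos(−tan 9.0° · tan -19.0°) = 86.87°, so 2H_s/15 = 11.5827 h.
Ratio A/B = 10.2280 / 11.5827 = 0.8830.

0.883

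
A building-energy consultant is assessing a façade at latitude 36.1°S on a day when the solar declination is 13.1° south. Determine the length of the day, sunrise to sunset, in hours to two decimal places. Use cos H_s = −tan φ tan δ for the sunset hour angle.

The sunset hour angle satisfies cos H_s = −tan φ tan δ = -0.1697, giving H_s = 99.77°.
Day length = 2 H_s / 15° h⁻¹ = 199.54° / 15 = 13.303 h.

13.30 hours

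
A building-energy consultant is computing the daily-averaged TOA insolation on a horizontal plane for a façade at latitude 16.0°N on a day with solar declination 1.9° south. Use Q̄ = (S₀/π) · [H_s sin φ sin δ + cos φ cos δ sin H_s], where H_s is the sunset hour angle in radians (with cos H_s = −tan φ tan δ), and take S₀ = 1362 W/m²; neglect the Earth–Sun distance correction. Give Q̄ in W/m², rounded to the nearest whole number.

−tan φ tan δ = −(0.2867)(-0.0332) = 0.0095; H_s = arccos(0.0095) = 89.46°. In radians, H_s = 1.5614.
H_s sin φ sin δ = 1.5614 × 0.2756 × -0.0332 = -0.0143.
cos φ cos δ sin H_s = 0.9613 × 0.9995 × 1.0000 = 0.9608.
Q̄ = (1362/π) × (-0.0143 + 0.9608) = 433.54 × 0.9465 = 410.35 W/m².

410 W/m²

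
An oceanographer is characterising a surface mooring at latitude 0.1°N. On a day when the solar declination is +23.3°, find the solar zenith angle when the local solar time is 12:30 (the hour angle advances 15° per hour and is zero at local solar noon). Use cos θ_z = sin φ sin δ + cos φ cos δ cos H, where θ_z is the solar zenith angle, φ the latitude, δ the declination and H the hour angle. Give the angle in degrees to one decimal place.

Hour angle H = 15° × (12.5 − 12) = 7.50°.
With φ = 0.1°, δ = 23.3°, H = 7.50°: sin φ sin δ = 0.0007, cos φ cos δ cos H = 0.9106, so cos θ_z = 0.9113.
θ_z = arccos(0.9113) = 24.31°.

24.3°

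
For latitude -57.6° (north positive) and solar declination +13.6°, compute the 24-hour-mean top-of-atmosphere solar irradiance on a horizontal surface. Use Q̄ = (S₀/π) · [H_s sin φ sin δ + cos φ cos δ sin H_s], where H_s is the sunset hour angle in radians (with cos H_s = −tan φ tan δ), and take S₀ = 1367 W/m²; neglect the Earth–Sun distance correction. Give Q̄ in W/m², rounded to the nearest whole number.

108 W/m²

−tan φ tan δ = −(-1.5757)(0.2419) = 0.3812; H_s = arccos(0.3812) = 67.59°. In radians, H_s = 1.1797.
H_s sin φ sin δ = 1.1797 × -0.8443 × 0.2351 = -0.2342.
cos φ cos δ sin H_s = 0.5358 × 0.9720 × 0.9245 = 0.4815.
Q̄ = (1367/π) × (-0.2342 + 0.4815) = 435.13 × 0.2473 = 107.61 W/m².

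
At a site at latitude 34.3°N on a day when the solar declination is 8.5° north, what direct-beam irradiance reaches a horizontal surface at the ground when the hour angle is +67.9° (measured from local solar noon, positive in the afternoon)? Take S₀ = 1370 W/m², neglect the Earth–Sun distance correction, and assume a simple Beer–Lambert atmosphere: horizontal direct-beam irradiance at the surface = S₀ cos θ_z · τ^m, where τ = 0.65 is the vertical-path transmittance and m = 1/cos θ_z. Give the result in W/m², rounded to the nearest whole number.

With φ = 34.3°, δ = 8.5°, H = 67.90°: sin φ sin δ = 0.0833, cos φ cos δ cos H = 0.3074, so cos θ_z = 0.3907.
Air mass m = 1/cos θ_z = 1/0.3907 = 2.560; τ^m = 0.65^2.560 = 0.3319.
Surface direct beam = 1370 × 0.3907 × 0.3319 = 177.65 W/m².

178 W/m²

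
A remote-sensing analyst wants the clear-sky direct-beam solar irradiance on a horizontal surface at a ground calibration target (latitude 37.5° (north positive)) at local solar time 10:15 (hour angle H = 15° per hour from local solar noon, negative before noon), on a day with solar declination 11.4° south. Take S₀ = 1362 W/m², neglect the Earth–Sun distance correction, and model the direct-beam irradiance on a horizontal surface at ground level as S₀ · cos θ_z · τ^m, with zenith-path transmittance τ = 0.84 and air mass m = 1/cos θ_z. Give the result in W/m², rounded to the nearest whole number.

581 W/m²

Hour angle H = 15° × (10.25 − 12) = -26.25°.
cos θ_z = sin φ sin δ + cos φ cos δ cos H = (0.6088)(-0.1977) + (0.7934)(0.9803)(0.8969) = 0.5772.
Air mass m = 1/cos θ_z = 1/0.5772 = 1.733; τ^m = 0.84^1.733 = 0.7392.
Surface direct beam = 1362 × 0.5772 × 0.7392 = 581.12 W/m².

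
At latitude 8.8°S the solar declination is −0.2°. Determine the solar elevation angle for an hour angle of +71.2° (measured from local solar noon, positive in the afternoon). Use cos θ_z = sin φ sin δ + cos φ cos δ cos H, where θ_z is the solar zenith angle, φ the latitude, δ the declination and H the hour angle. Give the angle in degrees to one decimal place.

18.6°

With φ = -8.8°, δ = -0.2°, H = 71.20°: sin φ sin δ = 0.0005, cos φ cos δ cos H = 0.3185, so cos θ_z = 0.3190.
θ_z = arccos(0.3190) = 71.40°, so the elevation is 90° − 71.40° = 18.60°.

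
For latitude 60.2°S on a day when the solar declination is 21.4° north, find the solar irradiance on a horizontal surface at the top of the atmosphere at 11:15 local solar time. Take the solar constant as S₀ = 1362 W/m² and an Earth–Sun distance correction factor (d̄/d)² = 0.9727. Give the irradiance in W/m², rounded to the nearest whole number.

Hour angle H = 15° × (11.25 − 12) = -11.25°.
With φ = -60.2°, δ = 21.4°, H = -11.25°: sin φ sin δ = -0.3166, cos φ cos δ cos H = 0.4538, so cos θ_z = 0.1372.
Top-of-atmosphere irradiance = S₀ (d̄/d)² cos θ_z = 1362 × 0.9727 × 0.1372 = 181.76 W/m².

182 W/m²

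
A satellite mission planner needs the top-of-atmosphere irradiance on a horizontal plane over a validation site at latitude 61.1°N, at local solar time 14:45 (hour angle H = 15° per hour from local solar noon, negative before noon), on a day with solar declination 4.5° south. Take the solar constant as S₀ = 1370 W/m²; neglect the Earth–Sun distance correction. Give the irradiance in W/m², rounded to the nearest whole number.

Hour angle H = 15° × (14.75 − 12) = 41.25°.
cos θ_z = sin φ sin δ + cos φ cos δ cos H = (0.8755)(-0.0785) + (0.4833)(0.9969)(0.7518) = 0.2935.
Top-of-atmosphere irradiance = S₀ cos θ_z = 1370 × 0.2935 = 402.09 W/m².

402 W/m²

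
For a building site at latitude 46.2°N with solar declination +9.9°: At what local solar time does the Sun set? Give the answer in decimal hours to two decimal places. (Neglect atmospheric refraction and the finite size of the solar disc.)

18.70 h

cos H_s = −tan(46.2°) · tan(9.9°) = -0.1820, so H_s = arccos(-0.1820) = 100.49°.
Sunset is at 12 + H_s/15 = 12 + 6.699 = 18.699 h local solar time.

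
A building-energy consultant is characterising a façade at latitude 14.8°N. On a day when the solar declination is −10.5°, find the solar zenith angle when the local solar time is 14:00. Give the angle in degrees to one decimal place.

Hour angle H = 15° × (14 − 12) = 30.00°.
cos θ_z = sin(14.8°) sin(-10.5°) + cos(14.8°) cos(-10.5°) cos(30.00°) = -0.0466 + 0.8233 = 0.7767.
θ_z = arccos(0.7767) = 39.04°.

39.0°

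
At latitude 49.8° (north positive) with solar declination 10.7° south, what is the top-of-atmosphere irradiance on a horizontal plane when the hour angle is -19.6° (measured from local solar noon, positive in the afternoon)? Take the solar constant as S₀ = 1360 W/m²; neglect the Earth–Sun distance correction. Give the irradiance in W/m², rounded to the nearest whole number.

620 W/m²

With φ = 49.8°, δ = -10.7°, H = -19.60°: sin φ sin δ = -0.1418, cos φ cos δ cos H = 0.5975, so cos θ_z = 0.4557.
Top-of-atmosphere irradiance = S₀ cos θ_z = 1360 × 0.4557 = 619.75 W/m².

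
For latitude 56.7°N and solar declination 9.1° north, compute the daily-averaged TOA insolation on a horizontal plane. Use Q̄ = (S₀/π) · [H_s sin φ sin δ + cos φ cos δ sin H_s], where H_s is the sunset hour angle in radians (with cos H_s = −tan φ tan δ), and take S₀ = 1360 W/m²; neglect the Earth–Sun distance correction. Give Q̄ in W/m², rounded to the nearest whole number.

The sunset hour angle satisfies cos H_s = −tan φ tan δ = -0.2438, giving H_s = 104.11°. In radians, H_s = 1.8171.
H_s sin φ sin δ = 1.8171 × 0.8358 × 0.1582 = 0.2403.
cos φ cos δ sin H_s = 0.5490 × 0.9874 × 0.9698 = 0.5257.
Q̄ = (1360/π) × (0.2403 + 0.5257) = 432.90 × 0.7660 = 331.60 W/m².

332 W/m²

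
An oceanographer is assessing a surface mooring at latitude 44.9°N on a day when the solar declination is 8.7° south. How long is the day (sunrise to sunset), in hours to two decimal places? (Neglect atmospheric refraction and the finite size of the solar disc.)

The sunset hour angle satisfies cos H_s = −tan φ tan δ = 0.1525, giving H_s = 81.23°.
Day length = 2 H_s / 15° h⁻¹ = 162.46° / 15 = 10.831 h.

10.83 hours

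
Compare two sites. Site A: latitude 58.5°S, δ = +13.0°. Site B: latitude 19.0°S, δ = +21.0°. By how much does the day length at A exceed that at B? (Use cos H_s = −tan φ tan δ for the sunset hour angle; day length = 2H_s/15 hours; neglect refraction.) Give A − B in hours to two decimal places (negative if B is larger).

A: H_s = arccos(−tan -58.5° · tan 13.0°) = 67.87°, so 2H_s/15 = 9.0493 h.
B: H_s = arccos(−tan -19.0° · tan 21.0°) = 82.40°, so 2H_s/15 = 10.9867 h.
A − B = 9.0493 − 10.9867 = -1.9374 h.

-1.94 h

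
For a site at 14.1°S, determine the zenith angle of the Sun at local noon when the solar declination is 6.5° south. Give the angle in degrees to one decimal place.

At local solar noon the hour angle is zero, so the zenith angle is |φ − δ| = |-14.1° − (-6.5°)| = 7.6°.

7.6°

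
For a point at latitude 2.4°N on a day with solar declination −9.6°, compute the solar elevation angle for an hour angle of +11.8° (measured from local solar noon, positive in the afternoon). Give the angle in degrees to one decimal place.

73.2°

With φ = 2.4°, δ = -9.6°, H = 11.80°: sin φ sin δ = -0.0070, cos φ cos δ cos H = 0.9643, so cos θ_z = 0.9573.
θ_z = arccos(0.9573) = 16.80°, so the elevation is 90° − 16.80° = 73.20°.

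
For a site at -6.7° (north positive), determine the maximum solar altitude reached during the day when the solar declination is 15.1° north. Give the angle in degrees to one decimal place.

68.2°

At local solar noon the hour angle is zero, so the elevation is 90° − |φ − δ| = 90° − |-6.7° − (15.1°)| = 90° − 21.8° = 68.2°.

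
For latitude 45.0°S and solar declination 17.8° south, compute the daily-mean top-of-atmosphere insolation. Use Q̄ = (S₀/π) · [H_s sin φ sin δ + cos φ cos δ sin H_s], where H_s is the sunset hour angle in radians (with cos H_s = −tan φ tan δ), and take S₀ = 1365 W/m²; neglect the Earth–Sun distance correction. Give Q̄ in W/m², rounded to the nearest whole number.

cos H_s = −tan(-45.0°) · tan(-17.8°) = -0.3211, so H_s = arccos(-0.3211) = 108.73°. In radians, H_s = 1.8977.
H_s sin φ sin δ = 1.8977 × -0.7071 × -0.3057 = 0.4102.
cos φ cos δ sin H_s = 0.7071 × 0.9521 × 0.9470 = 0.6375.
Q̄ = (1365/π) × (0.4102 + 0.6375) = 434.49 × 1.0477 = 455.22 W/m².

455 W/m²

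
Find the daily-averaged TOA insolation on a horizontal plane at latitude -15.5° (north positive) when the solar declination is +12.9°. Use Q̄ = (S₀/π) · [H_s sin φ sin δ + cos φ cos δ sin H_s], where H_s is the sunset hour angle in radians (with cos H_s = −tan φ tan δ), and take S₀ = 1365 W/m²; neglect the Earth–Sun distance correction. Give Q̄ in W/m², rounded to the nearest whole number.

368 W/m²

−tan φ tan δ = −(-0.2773)(0.2290) = 0.0635; H_s = arccos(0.0635) = 86.36°. In radians, H_s = 1.5073.
H_s sin φ sin δ = 1.5073 × -0.2672 × 0.2233 = -0.0899.
cos φ cos δ sin H_s = 0.9636 × 0.9748 × 0.9980 = 0.9374.
Q̄ = (1365/π) × (-0.0899 + 0.9374) = 434.49 × 0.8475 = 368.23 W/m².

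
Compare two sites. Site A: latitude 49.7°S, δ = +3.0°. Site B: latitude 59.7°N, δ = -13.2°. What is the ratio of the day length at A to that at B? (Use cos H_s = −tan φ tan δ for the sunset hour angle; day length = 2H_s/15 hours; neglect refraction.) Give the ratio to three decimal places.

A: H_s = arccos(−tan -49.7° · tan 3.0°) = 86.46°, so 2H_s/15 = 11.5280 h.
B: H_s = arccos(−tan 59.7° · tan -13.2°) = 66.34°, so 2H_s/15 = 8.8453 h.
Ratio A/B = 11.5280 / 8.8453 = 1.3033.

1.303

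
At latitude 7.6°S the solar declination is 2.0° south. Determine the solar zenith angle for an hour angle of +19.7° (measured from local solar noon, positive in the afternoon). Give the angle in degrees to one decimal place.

cos θ_z = sin φ sin δ + cos φ cos δ cos H = (-0.1323)(-0.0349) + (0.9912)(0.9994)(0.9415) = 0.9373.
θ_z = arccos(0.9373) = 20.40°.

20.4°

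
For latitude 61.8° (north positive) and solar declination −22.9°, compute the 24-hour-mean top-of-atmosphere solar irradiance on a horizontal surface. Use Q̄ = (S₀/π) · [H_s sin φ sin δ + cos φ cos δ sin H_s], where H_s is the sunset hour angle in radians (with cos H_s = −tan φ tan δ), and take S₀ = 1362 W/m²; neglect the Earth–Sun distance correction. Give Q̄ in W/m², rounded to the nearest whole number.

cos H_s = −tan(61.8°) · tan(-22.9°) = 0.7878, so H_s = arccos(0.7878) = 38.02°. In radians, H_s = 0.6636.
H_s sin φ sin δ = 0.6636 × 0.8813 × -0.3891 = -0.2276.
cos φ cos δ sin H_s = 0.4726 × 0.9212 × 0.6160 = 0.2682.
Q̄ = (1362/π) × (-0.2276 + 0.2682) = 433.54 × 0.0406 = 17.60 W/m².

18 W/m²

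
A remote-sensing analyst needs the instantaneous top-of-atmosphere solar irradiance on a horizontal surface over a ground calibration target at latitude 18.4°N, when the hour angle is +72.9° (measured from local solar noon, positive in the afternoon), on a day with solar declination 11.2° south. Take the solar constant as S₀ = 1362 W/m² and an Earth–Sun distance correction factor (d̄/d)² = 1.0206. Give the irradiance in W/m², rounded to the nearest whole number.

With φ = 18.4°, δ = -11.2°, H = 72.90°: sin φ sin δ = -0.0613, cos φ cos δ cos H = 0.2737, so cos θ_z = 0.2124.
Top-of-atmosphere irradiance = S₀ (d̄/d)² cos θ_z = 1362 × 1.0206 × 0.2124 = 295.25 W/m².

295 W/m²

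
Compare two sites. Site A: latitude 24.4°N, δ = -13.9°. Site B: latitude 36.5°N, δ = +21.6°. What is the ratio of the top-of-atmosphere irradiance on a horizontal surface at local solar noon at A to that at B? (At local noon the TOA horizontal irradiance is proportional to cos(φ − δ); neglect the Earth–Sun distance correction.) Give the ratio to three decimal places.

A: cos θ_z = cos(24.4° − (-13.9°)) = 0.7848.
B: cos θ_z = cos(36.5° − (21.6°)) = 0.9664.
Ratio A/B = 0.7848 / 0.9664 = 0.8121.

0.812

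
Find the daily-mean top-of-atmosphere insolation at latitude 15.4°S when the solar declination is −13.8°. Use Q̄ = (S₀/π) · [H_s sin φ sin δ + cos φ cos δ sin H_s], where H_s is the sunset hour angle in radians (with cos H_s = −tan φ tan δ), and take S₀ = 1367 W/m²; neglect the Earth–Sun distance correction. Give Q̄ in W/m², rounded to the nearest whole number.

452 W/m²

cos H_s = −tan(-15.4°) · tan(-13.8°) = -0.0677, so H_s = arccos(-0.0677) = 93.88°. In radians, H_s = 1.6385.
H_s sin φ sin δ = 1.6385 × -0.2656 × -0.2385 = 0.1038.
cos φ cos δ sin H_s = 0.9641 × 0.9711 × 0.9977 = 0.9341.
Q̄ = (1367/π) × (0.1038 + 0.9341) = 435.13 × 1.0379 = 451.62 W/m².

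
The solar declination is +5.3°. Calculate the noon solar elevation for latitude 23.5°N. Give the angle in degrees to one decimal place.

At local solar noon the hour angle is zero, so the elevation is 90° − |φ − δ| = 90° − |23.5° − (5.3°)| = 90° − 18.2° = 71.8°.

71.8°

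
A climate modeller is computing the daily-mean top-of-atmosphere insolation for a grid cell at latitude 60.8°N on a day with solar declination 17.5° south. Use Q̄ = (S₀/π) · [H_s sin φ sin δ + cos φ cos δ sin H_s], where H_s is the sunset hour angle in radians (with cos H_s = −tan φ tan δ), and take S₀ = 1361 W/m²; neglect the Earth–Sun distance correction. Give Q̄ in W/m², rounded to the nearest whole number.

56 W/m²

The sunset hour angle satisfies cos H_s = −tan φ tan δ = 0.5642, giving H_s = 55.65°. In radians, H_s = 0.9713.
H_s sin φ sin δ = 0.9713 × 0.8729 × -0.3007 = -0.2549.
cos φ cos δ sin H_s = 0.4879 × 0.9537 × 0.8256 = 0.3842.
Q̄ = (1361/π) × (-0.2549 + 0.3842) = 433.22 × 0.1293 = 56.02 W/m².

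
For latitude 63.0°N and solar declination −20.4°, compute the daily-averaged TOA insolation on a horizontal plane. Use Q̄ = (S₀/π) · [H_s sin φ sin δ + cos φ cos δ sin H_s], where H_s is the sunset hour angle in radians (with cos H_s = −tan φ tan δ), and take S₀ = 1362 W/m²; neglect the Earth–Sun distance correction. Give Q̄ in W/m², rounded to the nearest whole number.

−tan φ tan δ = −(1.9626)(-0.3719) = 0.7299; H_s = arccos(0.7299) = 43.12°. In radians, H_s = 0.7526.
H_s sin φ sin δ = 0.7526 × 0.8910 × -0.3486 = -0.2338.
cos φ cos δ sin H_s = 0.4540 × 0.9373 × 0.6835 = 0.2909.
Q̄ = (1362/π) × (-0.2338 + 0.2909) = 433.54 × 0.0571 = 24.76 W/m².

25 W/m²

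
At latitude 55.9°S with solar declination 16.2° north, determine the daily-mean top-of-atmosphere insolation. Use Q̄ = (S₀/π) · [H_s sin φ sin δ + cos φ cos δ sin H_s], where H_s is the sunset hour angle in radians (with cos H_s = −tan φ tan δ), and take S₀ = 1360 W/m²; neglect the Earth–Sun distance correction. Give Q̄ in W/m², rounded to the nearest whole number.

98 W/m²

cos H_s = −tan(-55.9°) · tan(16.2°) = 0.4291, so H_s = arccos(0.4291) = 64.59°. In radians, H_s = 1.1273.
H_s sin φ sin δ = 1.1273 × -0.8281 × 0.2790 = -0.2605.
cos φ cos δ sin H_s = 0.5606 × 0.9603 × 0.9033 = 0.4863.
Q̄ = (1360/π) × (-0.2605 + 0.4863) = 432.90 × 0.2258 = 97.75 W/m².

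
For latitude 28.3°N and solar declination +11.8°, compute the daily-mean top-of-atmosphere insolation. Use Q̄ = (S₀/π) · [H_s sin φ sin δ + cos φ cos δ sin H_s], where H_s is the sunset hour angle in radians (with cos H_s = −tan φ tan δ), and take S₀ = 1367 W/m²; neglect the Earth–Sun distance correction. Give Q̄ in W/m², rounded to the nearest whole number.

444 W/m²

cos H_s = −tan(28.3°) · tan(11.8°) = -0.1125, so H_s = arccos(-0.1125) = 96.46°. In radians, H_s = 1.6835.
H_s sin φ sin δ = 1.6835 × 0.4741 × 0.2045 = 0.1632.
cos φ cos δ sin H_s = 0.8805 × 0.9789 × 0.9937 = 0.8565.
Q̄ = (1367/π) × (0.1632 + 0.8565) = 435.13 × 1.0197 = 443.70 W/m².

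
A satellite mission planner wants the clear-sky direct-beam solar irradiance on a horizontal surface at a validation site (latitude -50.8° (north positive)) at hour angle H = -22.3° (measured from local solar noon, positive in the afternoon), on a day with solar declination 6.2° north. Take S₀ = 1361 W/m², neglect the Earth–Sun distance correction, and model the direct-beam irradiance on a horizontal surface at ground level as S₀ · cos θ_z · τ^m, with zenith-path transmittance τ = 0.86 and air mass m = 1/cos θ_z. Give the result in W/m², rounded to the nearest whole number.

cos θ_z = sin(-50.8°) sin(6.2°) + cos(-50.8°) cos(6.2°) cos(-22.30°) = -0.0837 + 0.5813 = 0.4976.
Air mass m = 1/cos θ_z = 1/0.4976 = 2.010; τ^m = 0.86^2.010 = 0.7385.
Surface direct beam = 1361 × 0.4976 × 0.7385 = 500.14 W/m².

500 W/m²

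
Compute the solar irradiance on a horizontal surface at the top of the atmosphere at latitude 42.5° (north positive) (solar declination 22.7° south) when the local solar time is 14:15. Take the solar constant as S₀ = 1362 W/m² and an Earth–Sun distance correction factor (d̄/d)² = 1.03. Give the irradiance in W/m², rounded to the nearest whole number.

Hour angle H = 15° × (14.25 − 12) = 33.75°.
With φ = 42.5°, δ = -22.7°, H = 33.75°: sin φ sin δ = -0.2607, cos φ cos δ cos H = 0.5655, so cos θ_z = 0.3048.
Top-of-atmosphere irradiance = S₀ (d̄/d)² cos θ_z = 1362 × 1.03 × 0.3048 = 427.59 W/m².

428 W/m²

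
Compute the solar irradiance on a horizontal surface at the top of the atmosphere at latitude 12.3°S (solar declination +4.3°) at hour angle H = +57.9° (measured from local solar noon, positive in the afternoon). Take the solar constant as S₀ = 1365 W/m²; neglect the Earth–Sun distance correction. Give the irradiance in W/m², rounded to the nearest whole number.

cos θ_z = sin φ sin δ + cos φ cos δ cos H = (-0.2130)(0.0750) + (0.9770)(0.9972)(0.5314) = 0.5017.
Top-of-atmosphere irradiance = S₀ cos θ_z = 1365 × 0.5017 = 684.82 W/m².

685 W/m²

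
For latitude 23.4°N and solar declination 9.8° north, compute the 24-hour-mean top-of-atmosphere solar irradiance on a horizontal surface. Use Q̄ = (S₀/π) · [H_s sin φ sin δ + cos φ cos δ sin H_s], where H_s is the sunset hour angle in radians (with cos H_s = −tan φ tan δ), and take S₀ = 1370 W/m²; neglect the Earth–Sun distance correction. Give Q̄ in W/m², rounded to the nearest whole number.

442 W/m²

−tan φ tan δ = −(0.4327)(0.1727) = -0.0747; H_s = arccos(-0.0747) = 94.28°. In radians, H_s = 1.6455.
H_s sin φ sin δ = 1.6455 × 0.3971 × 0.1702 = 0.1112.
cos φ cos δ sin H_s = 0.9178 × 0.9854 × 0.9972 = 0.9019.
Q̄ = (1370/π) × (0.1112 + 0.9019) = 436.08 × 1.0131 = 441.79 W/m².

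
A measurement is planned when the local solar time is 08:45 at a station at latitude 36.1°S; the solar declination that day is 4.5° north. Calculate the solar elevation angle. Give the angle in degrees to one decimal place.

Hour angle H = 15° × (8.75 − 12) = -48.75°.
With φ = -36.1°, δ = 4.5°, H = -48.75°: sin φ sin δ = -0.0462, cos φ cos δ cos H = 0.5311, so cos θ_z = 0.4849.
θ_z = arccos(0.4849) = 60.99°, so the elevation is 90° − 60.99° = 29.01°.

29.0°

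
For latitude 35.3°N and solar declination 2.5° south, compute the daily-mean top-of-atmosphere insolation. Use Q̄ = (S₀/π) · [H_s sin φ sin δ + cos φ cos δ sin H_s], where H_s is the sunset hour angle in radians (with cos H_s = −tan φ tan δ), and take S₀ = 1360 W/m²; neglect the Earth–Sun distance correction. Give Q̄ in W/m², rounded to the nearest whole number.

The sunset hour angle satisfies cos H_s = −tan φ tan δ = 0.0309, giving H_s = 88.23°. In radians, H_s = 1.5399.
H_s sin φ sin δ = 1.5399 × 0.5779 × -0.0436 = -0.0388.
cos φ cos δ sin H_s = 0.8161 × 0.9990 × 0.9995 = 0.8149.
Q̄ = (1360/π) × (-0.0388 + 0.8149) = 432.90 × 0.7761 = 335.97 W/m².

336 W/m²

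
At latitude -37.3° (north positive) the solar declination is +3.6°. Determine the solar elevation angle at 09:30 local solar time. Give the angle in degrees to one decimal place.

Hour angle H = 15° × (9.5 − 12) = -37.50°.
cos θ_z = sin φ sin δ + cos φ cos δ cos H = (-0.6060)(0.0628) + (0.7955)(0.9980)(0.7934) = 0.5918.
θ_z = arccos(0.5918) = 53.72°, so the elevation is 90° − 53.72° = 36.28°.

36.3°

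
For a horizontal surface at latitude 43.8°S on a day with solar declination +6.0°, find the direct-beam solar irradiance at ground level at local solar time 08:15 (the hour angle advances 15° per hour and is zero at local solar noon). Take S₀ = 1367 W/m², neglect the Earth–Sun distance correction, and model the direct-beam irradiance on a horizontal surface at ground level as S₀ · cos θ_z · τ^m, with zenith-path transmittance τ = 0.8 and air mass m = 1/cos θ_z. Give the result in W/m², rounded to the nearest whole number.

Hour angle H = 15° × (8.25 − 12) = -56.25°.
cos θ_z = sin(-43.8°) sin(6.0°) + cos(-43.8°) cos(6.0°) cos(-56.25°) = -0.0723 + 0.3988 = 0.3265.
Air mass m = 1/cos θ_z = 1/0.3265 = 3.063; τ^m = 0.8^3.063 = 0.5049.
Surface direct beam = 1367 × 0.3265 × 0.5049 = 225.35 W/m².

225 W/m²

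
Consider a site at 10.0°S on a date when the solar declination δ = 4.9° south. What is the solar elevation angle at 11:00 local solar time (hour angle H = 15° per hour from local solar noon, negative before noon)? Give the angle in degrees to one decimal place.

74.3°

Hour angle H = 15° × (11 − 12) = -15.00°.
With φ = -10.0°, δ = -4.9°, H = -15.00°: sin φ sin δ = 0.0148, cos φ cos δ cos H = 0.9478, so cos θ_z = 0.9626.
θ_z = arccos(0.9626) = 15.72°, so the elevation is 90° − 15.72° = 74.28°.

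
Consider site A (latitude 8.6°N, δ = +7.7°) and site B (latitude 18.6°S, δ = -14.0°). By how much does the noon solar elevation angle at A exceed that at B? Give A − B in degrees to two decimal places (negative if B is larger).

A: 90° − |8.6 − (7.7)| = 89.10°.
B: 90° − |-18.6 − (-14.0)| = 85.40°.
A − B = 89.10 − 85.40 = 3.70°.

+3.70°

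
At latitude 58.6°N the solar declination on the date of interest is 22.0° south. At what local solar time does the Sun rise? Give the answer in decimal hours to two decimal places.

8.76 h

The sunset hour angle satisfies cos H_s = −tan φ tan δ = 0.6619, giving H_s = 48.56°.
Sunrise is at 12 − H_s/15 = 12 − 3.237 = 8.763 h local solar time.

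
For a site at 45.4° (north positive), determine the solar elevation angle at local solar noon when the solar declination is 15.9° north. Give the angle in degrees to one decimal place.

60.5°

At local solar noon the hour angle is zero, so the elevation is 90° − |φ − δ| = 90° − |45.4° − (15.9°)| = 90° − 29.5° = 60.5°.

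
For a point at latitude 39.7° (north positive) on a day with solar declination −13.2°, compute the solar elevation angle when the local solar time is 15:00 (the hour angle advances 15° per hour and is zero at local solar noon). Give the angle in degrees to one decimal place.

22.6°

Hour angle H = 15° × (15 − 12) = 45.00°.
cos θ_z = sin(39.7°) sin(-13.2°) + cos(39.7°) cos(-13.2°) cos(45.00°) = -0.1459 + 0.5297 = 0.3838.
θ_z = arccos(0.3838) = 67.43°, so the elevation is 90° − 67.43° = 22.57°.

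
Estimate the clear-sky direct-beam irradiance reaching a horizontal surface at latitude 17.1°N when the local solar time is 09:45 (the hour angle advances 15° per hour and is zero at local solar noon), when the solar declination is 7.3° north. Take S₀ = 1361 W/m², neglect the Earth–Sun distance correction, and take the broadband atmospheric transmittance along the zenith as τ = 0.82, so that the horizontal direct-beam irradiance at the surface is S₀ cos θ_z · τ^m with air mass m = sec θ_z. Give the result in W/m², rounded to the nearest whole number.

884 W/m²

Hour angle H = 15° × (9.75 − 12) = -33.75°.
cos θ_z = sin φ sin δ + cos φ cos δ cos H = (0.2940)(0.1271) + (0.9558)(0.9919)(0.8315) = 0.8257.
Air mass m = 1/cos θ_z = 1/0.8257 = 1.211; τ^m = 0.82^1.211 = 0.7864.
Surface direct beam = 1361 × 0.8257 × 0.7864 = 883.74 W/m².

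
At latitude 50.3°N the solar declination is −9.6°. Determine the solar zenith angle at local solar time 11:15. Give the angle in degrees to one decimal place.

60.7°

Hour angle H = 15° × (11.25 − 12) = -11.25°.
With φ = 50.3°, δ = -9.6°, H = -11.25°: sin φ sin δ = -0.1283, cos φ cos δ cos H = 0.6177, so cos θ_z = 0.4894.
θ_z = arccos(0.4894) = 60.70°.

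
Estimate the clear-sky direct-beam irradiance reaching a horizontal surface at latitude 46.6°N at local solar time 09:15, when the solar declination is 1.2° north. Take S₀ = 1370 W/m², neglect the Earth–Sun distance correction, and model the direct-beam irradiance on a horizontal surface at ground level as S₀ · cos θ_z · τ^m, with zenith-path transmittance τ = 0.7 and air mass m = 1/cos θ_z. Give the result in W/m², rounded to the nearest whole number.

372 W/m²

Hour angle H = 15° × (9.25 − 12) = -41.25°.
cos θ_z = sin φ sin δ + cos φ cos δ cos H = (0.7266)(0.0209) + (0.6871)(0.9998)(0.7518) = 0.5316.
Air mass m = 1/cos θ_z = 1/0.5316 = 1.881; τ^m = 0.7^1.881 = 0.5112.
Surface direct beam = 1370 × 0.5316 × 0.5112 = 372.30 W/m².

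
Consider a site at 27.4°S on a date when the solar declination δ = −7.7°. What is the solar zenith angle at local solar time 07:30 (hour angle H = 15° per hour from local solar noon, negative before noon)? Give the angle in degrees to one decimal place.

66.5°

Hour angle H = 15° × (7.5 − 12) = -67.50°.
With φ = -27.4°, δ = -7.7°, H = -67.50°: sin φ sin δ = 0.0617, cos φ cos δ cos H = 0.3367, so cos θ_z = 0.3984.
θ_z = arccos(0.3984) = 66.52°.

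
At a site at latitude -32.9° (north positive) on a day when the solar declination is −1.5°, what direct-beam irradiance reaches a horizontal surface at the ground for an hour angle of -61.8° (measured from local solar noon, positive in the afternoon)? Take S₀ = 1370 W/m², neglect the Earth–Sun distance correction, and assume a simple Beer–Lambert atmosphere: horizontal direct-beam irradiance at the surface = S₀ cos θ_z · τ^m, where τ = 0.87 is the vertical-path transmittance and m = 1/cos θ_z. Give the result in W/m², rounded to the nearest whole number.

401 W/m²

cos θ_z = sin φ sin δ + cos φ cos δ cos H = (-0.5432)(-0.0262) + (0.8396)(0.9997)(0.4726) = 0.4109.
Air mass m = 1/cos θ_z = 1/0.4109 = 2.434; τ^m = 0.87^2.434 = 0.7125.
Surface direct beam = 1370 × 0.4109 × 0.7125 = 401.09 W/m².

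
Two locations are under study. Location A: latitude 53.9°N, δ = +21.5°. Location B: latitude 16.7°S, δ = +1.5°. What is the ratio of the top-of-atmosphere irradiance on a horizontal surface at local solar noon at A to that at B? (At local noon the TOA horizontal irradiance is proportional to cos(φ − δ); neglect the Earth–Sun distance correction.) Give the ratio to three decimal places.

A: cos θ_z = cos(53.9° − (21.5°)) = 0.8443.
B: cos θ_z = cos(-16.7° − (1.5°)) = 0.9500.
Ratio A/B = 0.8443 / 0.9500 = 0.8887.

0.889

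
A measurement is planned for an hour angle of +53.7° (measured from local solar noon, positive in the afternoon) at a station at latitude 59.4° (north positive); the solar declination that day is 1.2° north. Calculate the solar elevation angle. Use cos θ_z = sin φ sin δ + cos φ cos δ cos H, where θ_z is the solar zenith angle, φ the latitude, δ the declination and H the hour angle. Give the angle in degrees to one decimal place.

cos θ_z = sin(59.4°) sin(1.2°) + cos(59.4°) cos(1.2°) cos(53.70°) = 0.0180 + 0.3013 = 0.3193.
θ_z = arccos(0.3193) = 71.38°, so the elevation is 90° − 71.38° = 18.62°.

18.6°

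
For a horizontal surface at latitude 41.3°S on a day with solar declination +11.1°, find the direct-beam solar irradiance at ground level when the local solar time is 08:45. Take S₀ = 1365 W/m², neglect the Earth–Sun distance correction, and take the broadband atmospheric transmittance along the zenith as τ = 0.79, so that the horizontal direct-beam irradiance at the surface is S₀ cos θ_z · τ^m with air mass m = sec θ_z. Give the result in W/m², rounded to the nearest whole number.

Hour angle H = 15° × (8.75 − 12) = -48.75°.
cos θ_z = sin φ sin δ + cos φ cos δ cos H = (-0.6600)(0.1925) + (0.7513)(0.9813)(0.6593) = 0.3590.
Air mass m = 1/cos θ_z = 1/0.3590 = 2.786; τ^m = 0.79^2.786 = 0.5185.
Surface direct beam = 1365 × 0.3590 × 0.5185 = 254.08 W/m².

254 W/m²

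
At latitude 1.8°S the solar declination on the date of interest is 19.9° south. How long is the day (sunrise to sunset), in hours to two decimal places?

12.09 hours

−tan φ tan δ = −(-0.0314)(-0.3620) = -0.0114; H_s = arccos(-0.0114) = 90.65°.
Day length = 2 H_s / 15° h⁻¹ = 181.30° / 15 = 12.087 h.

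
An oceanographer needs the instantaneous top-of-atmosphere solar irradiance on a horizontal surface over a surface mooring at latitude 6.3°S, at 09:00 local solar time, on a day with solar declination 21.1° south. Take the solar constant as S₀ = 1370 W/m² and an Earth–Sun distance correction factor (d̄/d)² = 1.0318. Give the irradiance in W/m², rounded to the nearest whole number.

983 W/m²

Hour angle H = 15° × (9 − 12) = -45.00°.
cos θ_z = sin(-6.3°) sin(-21.1°) + cos(-6.3°) cos(-21.1°) cos(-45.00°) = 0.0395 + 0.6557 = 0.6952.
Top-of-atmosphere irradiance = S₀ (d̄/d)² cos θ_z = 1370 × 1.0318 × 0.6952 = 982.71 W/m².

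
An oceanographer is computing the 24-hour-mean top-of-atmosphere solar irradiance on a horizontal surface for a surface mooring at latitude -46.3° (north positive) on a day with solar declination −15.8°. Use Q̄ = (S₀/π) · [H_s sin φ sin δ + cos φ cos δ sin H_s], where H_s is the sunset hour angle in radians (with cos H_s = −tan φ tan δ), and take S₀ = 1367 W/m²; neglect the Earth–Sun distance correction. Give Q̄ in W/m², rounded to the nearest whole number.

437 W/m²

−tan φ tan δ = −(-1.0464)(-0.2830) = -0.2961; H_s = arccos(-0.2961) = 107.22°. In radians, H_s = 1.8713.
H_s sin φ sin δ = 1.8713 × -0.7230 × -0.2723 = 0.3684.
cos φ cos δ sin H_s = 0.6909 × 0.9622 × 0.9552 = 0.6350.
Q̄ = (1367/π) × (0.3684 + 0.6350) = 435.13 × 1.0034 = 436.61 W/m².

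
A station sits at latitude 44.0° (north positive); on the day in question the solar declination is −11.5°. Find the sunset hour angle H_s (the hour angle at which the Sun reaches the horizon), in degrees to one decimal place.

−tan φ tan δ = −(0.9657)(-0.2035) = 0.1965; H_s = arccos(0.1965) = 78.67°.

78.7°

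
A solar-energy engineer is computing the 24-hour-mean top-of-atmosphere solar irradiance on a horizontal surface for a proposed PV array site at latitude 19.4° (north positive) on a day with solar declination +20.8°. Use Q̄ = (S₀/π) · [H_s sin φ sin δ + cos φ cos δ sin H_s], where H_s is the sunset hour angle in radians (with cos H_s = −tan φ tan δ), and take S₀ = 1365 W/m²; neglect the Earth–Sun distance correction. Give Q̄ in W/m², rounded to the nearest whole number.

467 W/m²

The sunset hour angle satisfies cos H_s = −tan φ tan δ = -0.1338, giving H_s = 97.69°. In radians, H_s = 1.7050.
H_s sin φ sin δ = 1.7050 × 0.3322 × 0.3551 = 0.2011.
cos φ cos δ sin H_s = 0.9432 × 0.9348 × 0.9910 = 0.8738.
Q̄ = (1365/π) × (0.2011 + 0.8738) = 434.49 × 1.0749 = 467.03 W/m².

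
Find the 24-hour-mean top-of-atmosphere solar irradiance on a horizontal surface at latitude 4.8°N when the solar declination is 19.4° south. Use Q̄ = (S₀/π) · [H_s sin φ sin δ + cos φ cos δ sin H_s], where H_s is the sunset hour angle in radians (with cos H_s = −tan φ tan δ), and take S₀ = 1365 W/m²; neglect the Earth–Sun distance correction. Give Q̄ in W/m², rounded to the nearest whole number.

390 W/m²

cos H_s = −tan(4.8°) · tan(-19.4°) = 0.0296, so H_s = arccos(0.0296) = 88.30°. In radians, H_s = 1.5411.
H_s sin φ sin δ = 1.5411 × 0.0837 × -0.3322 = -0.0429.
cos φ cos δ sin H_s = 0.9965 × 0.9432 × 0.9996 = 0.9395.
Q̄ = (1365/π) × (-0.0429 + 0.9395) = 434.49 × 0.8966 = 389.56 W/m².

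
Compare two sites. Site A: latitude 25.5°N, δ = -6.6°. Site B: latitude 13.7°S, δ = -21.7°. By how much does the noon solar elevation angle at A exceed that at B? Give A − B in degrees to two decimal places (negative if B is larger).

-24.10°

A: 90° − |25.5 − (-6.6)| = 57.90°.
B: 90° − |-13.7 − (-21.7)| = 82.00°.
A − B = 57.90 − 82.00 = -24.10°.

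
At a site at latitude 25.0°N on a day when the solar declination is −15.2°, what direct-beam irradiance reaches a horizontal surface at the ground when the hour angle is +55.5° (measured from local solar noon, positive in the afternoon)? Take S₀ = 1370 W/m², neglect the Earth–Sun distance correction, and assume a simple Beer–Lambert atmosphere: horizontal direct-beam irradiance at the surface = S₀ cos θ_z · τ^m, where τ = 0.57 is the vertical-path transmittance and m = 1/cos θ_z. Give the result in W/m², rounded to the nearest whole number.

122 W/m²

With φ = 25.0°, δ = -15.2°, H = 55.50°: sin φ sin δ = -0.1108, cos φ cos δ cos H = 0.4954, so cos θ_z = 0.3846.
Air mass m = 1/cos θ_z = 1/0.3846 = 2.600; τ^m = 0.57^2.600 = 0.2319.
Surface direct beam = 1370 × 0.3846 × 0.2319 = 122.19 W/m².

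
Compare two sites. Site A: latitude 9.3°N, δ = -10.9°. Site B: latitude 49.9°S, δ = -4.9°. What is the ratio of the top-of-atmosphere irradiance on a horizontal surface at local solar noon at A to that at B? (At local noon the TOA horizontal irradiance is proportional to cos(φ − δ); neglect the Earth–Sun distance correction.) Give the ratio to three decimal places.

1.327

A: cos θ_z = cos(9.3° − (-10.9°)) = 0.9385.
B: cos θ_z = cos(-49.9° − (-4.9°)) = 0.7071.
Ratio A/B = 0.9385 / 0.7071 = 1.3273.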